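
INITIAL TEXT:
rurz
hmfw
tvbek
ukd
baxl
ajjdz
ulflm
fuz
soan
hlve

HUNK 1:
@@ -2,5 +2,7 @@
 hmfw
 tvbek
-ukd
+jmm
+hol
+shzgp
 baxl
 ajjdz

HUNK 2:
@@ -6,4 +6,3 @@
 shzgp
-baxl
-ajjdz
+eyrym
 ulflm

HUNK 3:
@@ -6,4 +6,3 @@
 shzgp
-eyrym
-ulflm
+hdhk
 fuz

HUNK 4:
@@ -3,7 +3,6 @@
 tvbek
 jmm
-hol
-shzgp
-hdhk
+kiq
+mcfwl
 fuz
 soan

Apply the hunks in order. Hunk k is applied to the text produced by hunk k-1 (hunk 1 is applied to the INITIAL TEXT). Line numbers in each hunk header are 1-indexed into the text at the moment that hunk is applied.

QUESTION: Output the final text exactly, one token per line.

Answer: rurz
hmfw
tvbek
jmm
kiq
mcfwl
fuz
soan
hlve

Derivation:
Hunk 1: at line 2 remove [ukd] add [jmm,hol,shzgp] -> 12 lines: rurz hmfw tvbek jmm hol shzgp baxl ajjdz ulflm fuz soan hlve
Hunk 2: at line 6 remove [baxl,ajjdz] add [eyrym] -> 11 lines: rurz hmfw tvbek jmm hol shzgp eyrym ulflm fuz soan hlve
Hunk 3: at line 6 remove [eyrym,ulflm] add [hdhk] -> 10 lines: rurz hmfw tvbek jmm hol shzgp hdhk fuz soan hlve
Hunk 4: at line 3 remove [hol,shzgp,hdhk] add [kiq,mcfwl] -> 9 lines: rurz hmfw tvbek jmm kiq mcfwl fuz soan hlve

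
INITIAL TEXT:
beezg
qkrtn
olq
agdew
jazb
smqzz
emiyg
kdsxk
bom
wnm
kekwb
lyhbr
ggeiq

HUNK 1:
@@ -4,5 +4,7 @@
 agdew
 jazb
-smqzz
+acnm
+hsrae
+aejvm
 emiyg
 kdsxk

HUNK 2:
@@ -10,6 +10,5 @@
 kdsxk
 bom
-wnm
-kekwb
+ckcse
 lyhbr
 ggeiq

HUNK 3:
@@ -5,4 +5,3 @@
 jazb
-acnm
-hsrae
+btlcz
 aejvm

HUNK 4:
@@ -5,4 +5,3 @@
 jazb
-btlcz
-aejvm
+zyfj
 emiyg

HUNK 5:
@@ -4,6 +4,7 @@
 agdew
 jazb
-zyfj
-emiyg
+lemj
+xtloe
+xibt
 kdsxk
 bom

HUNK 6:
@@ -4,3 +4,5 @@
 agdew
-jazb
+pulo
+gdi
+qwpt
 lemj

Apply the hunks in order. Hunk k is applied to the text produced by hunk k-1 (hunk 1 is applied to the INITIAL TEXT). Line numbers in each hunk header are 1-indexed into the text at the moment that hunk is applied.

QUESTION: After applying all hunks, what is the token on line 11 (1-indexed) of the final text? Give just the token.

Hunk 1: at line 4 remove [smqzz] add [acnm,hsrae,aejvm] -> 15 lines: beezg qkrtn olq agdew jazb acnm hsrae aejvm emiyg kdsxk bom wnm kekwb lyhbr ggeiq
Hunk 2: at line 10 remove [wnm,kekwb] add [ckcse] -> 14 lines: beezg qkrtn olq agdew jazb acnm hsrae aejvm emiyg kdsxk bom ckcse lyhbr ggeiq
Hunk 3: at line 5 remove [acnm,hsrae] add [btlcz] -> 13 lines: beezg qkrtn olq agdew jazb btlcz aejvm emiyg kdsxk bom ckcse lyhbr ggeiq
Hunk 4: at line 5 remove [btlcz,aejvm] add [zyfj] -> 12 lines: beezg qkrtn olq agdew jazb zyfj emiyg kdsxk bom ckcse lyhbr ggeiq
Hunk 5: at line 4 remove [zyfj,emiyg] add [lemj,xtloe,xibt] -> 13 lines: beezg qkrtn olq agdew jazb lemj xtloe xibt kdsxk bom ckcse lyhbr ggeiq
Hunk 6: at line 4 remove [jazb] add [pulo,gdi,qwpt] -> 15 lines: beezg qkrtn olq agdew pulo gdi qwpt lemj xtloe xibt kdsxk bom ckcse lyhbr ggeiq
Final line 11: kdsxk

Answer: kdsxk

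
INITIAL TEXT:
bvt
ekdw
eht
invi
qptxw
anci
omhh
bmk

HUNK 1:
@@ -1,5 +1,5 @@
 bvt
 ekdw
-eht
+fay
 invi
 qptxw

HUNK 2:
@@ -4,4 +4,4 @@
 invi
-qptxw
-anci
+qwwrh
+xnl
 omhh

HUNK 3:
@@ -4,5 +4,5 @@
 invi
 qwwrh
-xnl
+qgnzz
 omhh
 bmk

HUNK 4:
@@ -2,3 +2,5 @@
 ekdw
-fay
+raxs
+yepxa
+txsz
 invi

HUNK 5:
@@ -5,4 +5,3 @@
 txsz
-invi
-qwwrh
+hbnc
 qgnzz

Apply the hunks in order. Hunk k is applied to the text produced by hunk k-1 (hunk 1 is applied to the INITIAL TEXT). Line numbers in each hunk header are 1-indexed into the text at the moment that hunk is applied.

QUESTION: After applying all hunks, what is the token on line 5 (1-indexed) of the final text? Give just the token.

Hunk 1: at line 1 remove [eht] add [fay] -> 8 lines: bvt ekdw fay invi qptxw anci omhh bmk
Hunk 2: at line 4 remove [qptxw,anci] add [qwwrh,xnl] -> 8 lines: bvt ekdw fay invi qwwrh xnl omhh bmk
Hunk 3: at line 4 remove [xnl] add [qgnzz] -> 8 lines: bvt ekdw fay invi qwwrh qgnzz omhh bmk
Hunk 4: at line 2 remove [fay] add [raxs,yepxa,txsz] -> 10 lines: bvt ekdw raxs yepxa txsz invi qwwrh qgnzz omhh bmk
Hunk 5: at line 5 remove [invi,qwwrh] add [hbnc] -> 9 lines: bvt ekdw raxs yepxa txsz hbnc qgnzz omhh bmk
Final line 5: txsz

Answer: txsz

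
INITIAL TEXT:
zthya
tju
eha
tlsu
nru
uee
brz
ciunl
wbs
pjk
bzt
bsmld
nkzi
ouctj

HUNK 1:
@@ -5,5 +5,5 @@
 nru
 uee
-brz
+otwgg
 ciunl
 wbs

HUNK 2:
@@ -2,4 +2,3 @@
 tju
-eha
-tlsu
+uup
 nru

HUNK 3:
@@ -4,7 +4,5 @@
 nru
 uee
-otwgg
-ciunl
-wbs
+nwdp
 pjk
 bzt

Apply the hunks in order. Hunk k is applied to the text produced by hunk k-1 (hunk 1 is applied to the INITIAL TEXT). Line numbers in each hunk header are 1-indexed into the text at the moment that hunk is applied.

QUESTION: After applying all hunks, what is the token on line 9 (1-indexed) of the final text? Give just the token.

Hunk 1: at line 5 remove [brz] add [otwgg] -> 14 lines: zthya tju eha tlsu nru uee otwgg ciunl wbs pjk bzt bsmld nkzi ouctj
Hunk 2: at line 2 remove [eha,tlsu] add [uup] -> 13 lines: zthya tju uup nru uee otwgg ciunl wbs pjk bzt bsmld nkzi ouctj
Hunk 3: at line 4 remove [otwgg,ciunl,wbs] add [nwdp] -> 11 lines: zthya tju uup nru uee nwdp pjk bzt bsmld nkzi ouctj
Final line 9: bsmld

Answer: bsmld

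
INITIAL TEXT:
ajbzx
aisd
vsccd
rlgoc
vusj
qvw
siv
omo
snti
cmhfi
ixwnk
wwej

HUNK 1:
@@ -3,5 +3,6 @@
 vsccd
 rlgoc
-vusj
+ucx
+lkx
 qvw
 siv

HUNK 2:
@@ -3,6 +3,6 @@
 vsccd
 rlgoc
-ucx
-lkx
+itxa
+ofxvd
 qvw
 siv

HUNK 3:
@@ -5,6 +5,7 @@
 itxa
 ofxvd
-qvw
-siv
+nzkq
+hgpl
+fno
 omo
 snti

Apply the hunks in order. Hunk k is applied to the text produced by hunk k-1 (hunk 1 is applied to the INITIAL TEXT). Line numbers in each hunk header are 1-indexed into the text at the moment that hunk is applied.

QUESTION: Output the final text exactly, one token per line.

Hunk 1: at line 3 remove [vusj] add [ucx,lkx] -> 13 lines: ajbzx aisd vsccd rlgoc ucx lkx qvw siv omo snti cmhfi ixwnk wwej
Hunk 2: at line 3 remove [ucx,lkx] add [itxa,ofxvd] -> 13 lines: ajbzx aisd vsccd rlgoc itxa ofxvd qvw siv omo snti cmhfi ixwnk wwej
Hunk 3: at line 5 remove [qvw,siv] add [nzkq,hgpl,fno] -> 14 lines: ajbzx aisd vsccd rlgoc itxa ofxvd nzkq hgpl fno omo snti cmhfi ixwnk wwej

Answer: ajbzx
aisd
vsccd
rlgoc
itxa
ofxvd
nzkq
hgpl
fno
omo
snti
cmhfi
ixwnk
wwej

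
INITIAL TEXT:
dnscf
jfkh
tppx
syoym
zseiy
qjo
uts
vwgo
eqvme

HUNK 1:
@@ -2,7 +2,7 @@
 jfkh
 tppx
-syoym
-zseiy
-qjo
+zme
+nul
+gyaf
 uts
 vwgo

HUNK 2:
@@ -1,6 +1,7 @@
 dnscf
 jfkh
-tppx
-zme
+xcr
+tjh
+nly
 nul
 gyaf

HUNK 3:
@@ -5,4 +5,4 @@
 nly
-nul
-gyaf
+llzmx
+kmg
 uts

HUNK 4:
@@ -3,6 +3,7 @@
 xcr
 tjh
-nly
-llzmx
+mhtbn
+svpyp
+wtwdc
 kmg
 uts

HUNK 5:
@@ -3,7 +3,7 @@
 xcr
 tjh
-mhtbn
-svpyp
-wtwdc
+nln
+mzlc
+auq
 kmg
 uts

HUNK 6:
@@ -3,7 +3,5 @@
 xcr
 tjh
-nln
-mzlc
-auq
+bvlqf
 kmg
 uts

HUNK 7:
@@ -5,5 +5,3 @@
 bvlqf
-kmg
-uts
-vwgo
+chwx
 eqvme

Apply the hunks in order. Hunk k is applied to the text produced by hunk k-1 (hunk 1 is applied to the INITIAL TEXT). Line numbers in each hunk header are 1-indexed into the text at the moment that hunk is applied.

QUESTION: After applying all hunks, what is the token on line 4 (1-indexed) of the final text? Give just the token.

Hunk 1: at line 2 remove [syoym,zseiy,qjo] add [zme,nul,gyaf] -> 9 lines: dnscf jfkh tppx zme nul gyaf uts vwgo eqvme
Hunk 2: at line 1 remove [tppx,zme] add [xcr,tjh,nly] -> 10 lines: dnscf jfkh xcr tjh nly nul gyaf uts vwgo eqvme
Hunk 3: at line 5 remove [nul,gyaf] add [llzmx,kmg] -> 10 lines: dnscf jfkh xcr tjh nly llzmx kmg uts vwgo eqvme
Hunk 4: at line 3 remove [nly,llzmx] add [mhtbn,svpyp,wtwdc] -> 11 lines: dnscf jfkh xcr tjh mhtbn svpyp wtwdc kmg uts vwgo eqvme
Hunk 5: at line 3 remove [mhtbn,svpyp,wtwdc] add [nln,mzlc,auq] -> 11 lines: dnscf jfkh xcr tjh nln mzlc auq kmg uts vwgo eqvme
Hunk 6: at line 3 remove [nln,mzlc,auq] add [bvlqf] -> 9 lines: dnscf jfkh xcr tjh bvlqf kmg uts vwgo eqvme
Hunk 7: at line 5 remove [kmg,uts,vwgo] add [chwx] -> 7 lines: dnscf jfkh xcr tjh bvlqf chwx eqvme
Final line 4: tjh

Answer: tjh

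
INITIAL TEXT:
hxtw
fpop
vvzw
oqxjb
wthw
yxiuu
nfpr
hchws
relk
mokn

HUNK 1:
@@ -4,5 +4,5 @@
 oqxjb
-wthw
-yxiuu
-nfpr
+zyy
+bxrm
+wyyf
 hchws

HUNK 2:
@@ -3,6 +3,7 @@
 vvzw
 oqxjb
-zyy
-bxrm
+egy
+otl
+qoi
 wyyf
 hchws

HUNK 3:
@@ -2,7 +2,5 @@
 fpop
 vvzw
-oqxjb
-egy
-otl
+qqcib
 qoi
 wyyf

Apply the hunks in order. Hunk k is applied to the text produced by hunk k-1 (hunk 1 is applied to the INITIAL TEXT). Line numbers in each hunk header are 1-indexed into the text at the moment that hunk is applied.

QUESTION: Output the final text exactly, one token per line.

Hunk 1: at line 4 remove [wthw,yxiuu,nfpr] add [zyy,bxrm,wyyf] -> 10 lines: hxtw fpop vvzw oqxjb zyy bxrm wyyf hchws relk mokn
Hunk 2: at line 3 remove [zyy,bxrm] add [egy,otl,qoi] -> 11 lines: hxtw fpop vvzw oqxjb egy otl qoi wyyf hchws relk mokn
Hunk 3: at line 2 remove [oqxjb,egy,otl] add [qqcib] -> 9 lines: hxtw fpop vvzw qqcib qoi wyyf hchws relk mokn

Answer: hxtw
fpop
vvzw
qqcib
qoi
wyyf
hchws
relk
mokn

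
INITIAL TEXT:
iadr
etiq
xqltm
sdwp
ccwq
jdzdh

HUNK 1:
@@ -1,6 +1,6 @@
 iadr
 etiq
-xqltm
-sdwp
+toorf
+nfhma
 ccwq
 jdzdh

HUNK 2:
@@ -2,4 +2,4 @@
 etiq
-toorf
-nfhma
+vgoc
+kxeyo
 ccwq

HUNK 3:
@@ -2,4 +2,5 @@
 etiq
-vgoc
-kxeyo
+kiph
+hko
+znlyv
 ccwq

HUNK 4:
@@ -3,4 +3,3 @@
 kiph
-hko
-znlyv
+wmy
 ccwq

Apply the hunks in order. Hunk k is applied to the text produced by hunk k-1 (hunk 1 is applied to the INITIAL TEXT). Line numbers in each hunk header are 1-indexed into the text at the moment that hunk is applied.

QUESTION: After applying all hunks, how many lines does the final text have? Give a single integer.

Answer: 6

Derivation:
Hunk 1: at line 1 remove [xqltm,sdwp] add [toorf,nfhma] -> 6 lines: iadr etiq toorf nfhma ccwq jdzdh
Hunk 2: at line 2 remove [toorf,nfhma] add [vgoc,kxeyo] -> 6 lines: iadr etiq vgoc kxeyo ccwq jdzdh
Hunk 3: at line 2 remove [vgoc,kxeyo] add [kiph,hko,znlyv] -> 7 lines: iadr etiq kiph hko znlyv ccwq jdzdh
Hunk 4: at line 3 remove [hko,znlyv] add [wmy] -> 6 lines: iadr etiq kiph wmy ccwq jdzdh
Final line count: 6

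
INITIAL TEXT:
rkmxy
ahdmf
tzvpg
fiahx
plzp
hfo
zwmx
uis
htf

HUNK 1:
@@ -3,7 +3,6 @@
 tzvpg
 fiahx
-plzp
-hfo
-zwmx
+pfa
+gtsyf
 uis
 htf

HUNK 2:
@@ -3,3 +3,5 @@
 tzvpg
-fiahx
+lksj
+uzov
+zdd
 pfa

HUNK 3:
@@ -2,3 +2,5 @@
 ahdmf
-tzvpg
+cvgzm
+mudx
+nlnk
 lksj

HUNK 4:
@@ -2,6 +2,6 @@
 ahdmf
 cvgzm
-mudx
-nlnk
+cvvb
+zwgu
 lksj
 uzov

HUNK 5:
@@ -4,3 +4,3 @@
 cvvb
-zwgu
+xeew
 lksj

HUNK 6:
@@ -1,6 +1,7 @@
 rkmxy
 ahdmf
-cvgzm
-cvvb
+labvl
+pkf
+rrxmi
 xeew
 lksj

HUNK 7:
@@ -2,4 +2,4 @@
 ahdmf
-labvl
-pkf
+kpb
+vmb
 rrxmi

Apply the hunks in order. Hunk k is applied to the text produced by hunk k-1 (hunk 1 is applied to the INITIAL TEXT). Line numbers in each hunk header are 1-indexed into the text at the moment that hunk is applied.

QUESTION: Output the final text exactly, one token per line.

Hunk 1: at line 3 remove [plzp,hfo,zwmx] add [pfa,gtsyf] -> 8 lines: rkmxy ahdmf tzvpg fiahx pfa gtsyf uis htf
Hunk 2: at line 3 remove [fiahx] add [lksj,uzov,zdd] -> 10 lines: rkmxy ahdmf tzvpg lksj uzov zdd pfa gtsyf uis htf
Hunk 3: at line 2 remove [tzvpg] add [cvgzm,mudx,nlnk] -> 12 lines: rkmxy ahdmf cvgzm mudx nlnk lksj uzov zdd pfa gtsyf uis htf
Hunk 4: at line 2 remove [mudx,nlnk] add [cvvb,zwgu] -> 12 lines: rkmxy ahdmf cvgzm cvvb zwgu lksj uzov zdd pfa gtsyf uis htf
Hunk 5: at line 4 remove [zwgu] add [xeew] -> 12 lines: rkmxy ahdmf cvgzm cvvb xeew lksj uzov zdd pfa gtsyf uis htf
Hunk 6: at line 1 remove [cvgzm,cvvb] add [labvl,pkf,rrxmi] -> 13 lines: rkmxy ahdmf labvl pkf rrxmi xeew lksj uzov zdd pfa gtsyf uis htf
Hunk 7: at line 2 remove [labvl,pkf] add [kpb,vmb] -> 13 lines: rkmxy ahdmf kpb vmb rrxmi xeew lksj uzov zdd pfa gtsyf uis htf

Answer: rkmxy
ahdmf
kpb
vmb
rrxmi
xeew
lksj
uzov
zdd
pfa
gtsyf
uis
htf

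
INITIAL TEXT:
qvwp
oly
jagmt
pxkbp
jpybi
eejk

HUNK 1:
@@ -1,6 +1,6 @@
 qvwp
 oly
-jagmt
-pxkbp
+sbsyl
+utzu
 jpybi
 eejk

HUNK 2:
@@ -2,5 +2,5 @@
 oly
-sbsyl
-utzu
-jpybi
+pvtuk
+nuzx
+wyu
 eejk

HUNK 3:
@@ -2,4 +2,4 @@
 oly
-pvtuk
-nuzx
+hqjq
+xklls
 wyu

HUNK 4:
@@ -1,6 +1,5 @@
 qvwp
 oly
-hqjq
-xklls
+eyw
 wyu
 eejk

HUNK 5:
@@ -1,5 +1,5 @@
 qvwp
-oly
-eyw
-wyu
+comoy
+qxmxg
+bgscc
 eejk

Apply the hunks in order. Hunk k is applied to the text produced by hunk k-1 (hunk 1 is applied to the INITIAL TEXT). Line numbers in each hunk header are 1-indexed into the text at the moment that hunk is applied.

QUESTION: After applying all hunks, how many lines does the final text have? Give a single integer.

Hunk 1: at line 1 remove [jagmt,pxkbp] add [sbsyl,utzu] -> 6 lines: qvwp oly sbsyl utzu jpybi eejk
Hunk 2: at line 2 remove [sbsyl,utzu,jpybi] add [pvtuk,nuzx,wyu] -> 6 lines: qvwp oly pvtuk nuzx wyu eejk
Hunk 3: at line 2 remove [pvtuk,nuzx] add [hqjq,xklls] -> 6 lines: qvwp oly hqjq xklls wyu eejk
Hunk 4: at line 1 remove [hqjq,xklls] add [eyw] -> 5 lines: qvwp oly eyw wyu eejk
Hunk 5: at line 1 remove [oly,eyw,wyu] add [comoy,qxmxg,bgscc] -> 5 lines: qvwp comoy qxmxg bgscc eejk
Final line count: 5

Answer: 5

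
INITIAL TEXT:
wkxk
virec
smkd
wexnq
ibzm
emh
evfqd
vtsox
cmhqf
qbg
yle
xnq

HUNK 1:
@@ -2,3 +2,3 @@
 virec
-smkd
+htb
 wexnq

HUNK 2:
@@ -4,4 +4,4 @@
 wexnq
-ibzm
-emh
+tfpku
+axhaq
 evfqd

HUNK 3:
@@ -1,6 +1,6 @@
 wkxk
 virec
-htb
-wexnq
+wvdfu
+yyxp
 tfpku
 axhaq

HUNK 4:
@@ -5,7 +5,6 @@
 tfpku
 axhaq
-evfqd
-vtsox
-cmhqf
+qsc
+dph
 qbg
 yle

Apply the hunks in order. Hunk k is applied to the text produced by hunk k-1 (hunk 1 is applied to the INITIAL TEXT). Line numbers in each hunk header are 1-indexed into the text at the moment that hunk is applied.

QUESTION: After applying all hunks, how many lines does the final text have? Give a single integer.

Hunk 1: at line 2 remove [smkd] add [htb] -> 12 lines: wkxk virec htb wexnq ibzm emh evfqd vtsox cmhqf qbg yle xnq
Hunk 2: at line 4 remove [ibzm,emh] add [tfpku,axhaq] -> 12 lines: wkxk virec htb wexnq tfpku axhaq evfqd vtsox cmhqf qbg yle xnq
Hunk 3: at line 1 remove [htb,wexnq] add [wvdfu,yyxp] -> 12 lines: wkxk virec wvdfu yyxp tfpku axhaq evfqd vtsox cmhqf qbg yle xnq
Hunk 4: at line 5 remove [evfqd,vtsox,cmhqf] add [qsc,dph] -> 11 lines: wkxk virec wvdfu yyxp tfpku axhaq qsc dph qbg yle xnq
Final line count: 11

Answer: 11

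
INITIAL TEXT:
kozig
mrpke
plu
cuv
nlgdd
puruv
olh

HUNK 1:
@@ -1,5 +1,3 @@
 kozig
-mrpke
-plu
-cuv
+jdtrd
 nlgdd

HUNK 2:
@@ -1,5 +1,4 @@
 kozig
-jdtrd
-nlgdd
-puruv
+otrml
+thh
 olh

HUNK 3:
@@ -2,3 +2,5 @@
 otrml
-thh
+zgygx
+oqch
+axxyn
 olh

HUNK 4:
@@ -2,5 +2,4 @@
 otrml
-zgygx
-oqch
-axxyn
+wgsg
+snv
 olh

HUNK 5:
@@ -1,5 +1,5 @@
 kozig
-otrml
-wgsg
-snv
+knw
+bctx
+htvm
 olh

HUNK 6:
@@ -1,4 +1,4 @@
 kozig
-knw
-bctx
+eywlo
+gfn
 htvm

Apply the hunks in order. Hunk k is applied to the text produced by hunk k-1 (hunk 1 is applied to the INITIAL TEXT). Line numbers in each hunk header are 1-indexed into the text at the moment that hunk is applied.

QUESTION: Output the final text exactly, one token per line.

Answer: kozig
eywlo
gfn
htvm
olh

Derivation:
Hunk 1: at line 1 remove [mrpke,plu,cuv] add [jdtrd] -> 5 lines: kozig jdtrd nlgdd puruv olh
Hunk 2: at line 1 remove [jdtrd,nlgdd,puruv] add [otrml,thh] -> 4 lines: kozig otrml thh olh
Hunk 3: at line 2 remove [thh] add [zgygx,oqch,axxyn] -> 6 lines: kozig otrml zgygx oqch axxyn olh
Hunk 4: at line 2 remove [zgygx,oqch,axxyn] add [wgsg,snv] -> 5 lines: kozig otrml wgsg snv olh
Hunk 5: at line 1 remove [otrml,wgsg,snv] add [knw,bctx,htvm] -> 5 lines: kozig knw bctx htvm olh
Hunk 6: at line 1 remove [knw,bctx] add [eywlo,gfn] -> 5 lines: kozig eywlo gfn htvm olh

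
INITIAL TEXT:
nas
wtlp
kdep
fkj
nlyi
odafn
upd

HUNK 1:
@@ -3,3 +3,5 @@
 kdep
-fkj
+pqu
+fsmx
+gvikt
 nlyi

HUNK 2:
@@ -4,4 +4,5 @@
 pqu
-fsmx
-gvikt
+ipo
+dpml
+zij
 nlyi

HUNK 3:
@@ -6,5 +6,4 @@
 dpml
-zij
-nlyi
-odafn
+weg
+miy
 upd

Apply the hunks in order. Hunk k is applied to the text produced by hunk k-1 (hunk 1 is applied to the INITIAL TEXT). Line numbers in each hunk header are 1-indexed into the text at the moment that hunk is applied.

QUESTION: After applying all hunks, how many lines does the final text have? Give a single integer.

Answer: 9

Derivation:
Hunk 1: at line 3 remove [fkj] add [pqu,fsmx,gvikt] -> 9 lines: nas wtlp kdep pqu fsmx gvikt nlyi odafn upd
Hunk 2: at line 4 remove [fsmx,gvikt] add [ipo,dpml,zij] -> 10 lines: nas wtlp kdep pqu ipo dpml zij nlyi odafn upd
Hunk 3: at line 6 remove [zij,nlyi,odafn] add [weg,miy] -> 9 lines: nas wtlp kdep pqu ipo dpml weg miy upd
Final line count: 9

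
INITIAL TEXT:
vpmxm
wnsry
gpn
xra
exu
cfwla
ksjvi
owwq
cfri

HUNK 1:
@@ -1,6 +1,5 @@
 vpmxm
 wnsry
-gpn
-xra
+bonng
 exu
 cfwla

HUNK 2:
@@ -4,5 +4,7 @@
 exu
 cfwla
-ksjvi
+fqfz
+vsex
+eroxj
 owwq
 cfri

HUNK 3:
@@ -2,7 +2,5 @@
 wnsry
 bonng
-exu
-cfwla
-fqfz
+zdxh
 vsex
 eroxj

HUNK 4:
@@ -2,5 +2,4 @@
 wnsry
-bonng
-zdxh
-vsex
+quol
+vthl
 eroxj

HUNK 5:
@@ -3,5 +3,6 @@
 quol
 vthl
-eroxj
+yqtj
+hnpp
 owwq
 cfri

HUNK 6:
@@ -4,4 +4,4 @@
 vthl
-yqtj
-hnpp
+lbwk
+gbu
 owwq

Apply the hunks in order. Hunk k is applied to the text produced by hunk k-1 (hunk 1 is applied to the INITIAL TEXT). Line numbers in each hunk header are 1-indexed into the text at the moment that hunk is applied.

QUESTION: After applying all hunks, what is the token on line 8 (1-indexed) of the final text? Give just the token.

Hunk 1: at line 1 remove [gpn,xra] add [bonng] -> 8 lines: vpmxm wnsry bonng exu cfwla ksjvi owwq cfri
Hunk 2: at line 4 remove [ksjvi] add [fqfz,vsex,eroxj] -> 10 lines: vpmxm wnsry bonng exu cfwla fqfz vsex eroxj owwq cfri
Hunk 3: at line 2 remove [exu,cfwla,fqfz] add [zdxh] -> 8 lines: vpmxm wnsry bonng zdxh vsex eroxj owwq cfri
Hunk 4: at line 2 remove [bonng,zdxh,vsex] add [quol,vthl] -> 7 lines: vpmxm wnsry quol vthl eroxj owwq cfri
Hunk 5: at line 3 remove [eroxj] add [yqtj,hnpp] -> 8 lines: vpmxm wnsry quol vthl yqtj hnpp owwq cfri
Hunk 6: at line 4 remove [yqtj,hnpp] add [lbwk,gbu] -> 8 lines: vpmxm wnsry quol vthl lbwk gbu owwq cfri
Final line 8: cfri

Answer: cfri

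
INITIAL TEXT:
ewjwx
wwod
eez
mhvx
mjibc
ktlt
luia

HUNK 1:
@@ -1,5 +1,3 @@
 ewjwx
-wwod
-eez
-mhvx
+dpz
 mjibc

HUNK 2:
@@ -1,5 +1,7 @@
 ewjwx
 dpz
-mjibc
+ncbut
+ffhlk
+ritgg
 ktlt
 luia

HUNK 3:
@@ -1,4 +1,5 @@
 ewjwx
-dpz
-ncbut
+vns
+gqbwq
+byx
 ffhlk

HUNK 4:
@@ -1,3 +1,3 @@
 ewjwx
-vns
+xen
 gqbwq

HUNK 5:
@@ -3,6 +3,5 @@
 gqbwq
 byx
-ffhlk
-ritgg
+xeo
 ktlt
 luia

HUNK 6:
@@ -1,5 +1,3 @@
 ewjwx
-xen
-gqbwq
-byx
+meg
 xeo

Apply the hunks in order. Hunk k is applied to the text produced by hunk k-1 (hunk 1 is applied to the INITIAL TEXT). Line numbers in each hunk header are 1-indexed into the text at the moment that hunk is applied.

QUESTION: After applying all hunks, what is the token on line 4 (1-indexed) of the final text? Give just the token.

Answer: ktlt

Derivation:
Hunk 1: at line 1 remove [wwod,eez,mhvx] add [dpz] -> 5 lines: ewjwx dpz mjibc ktlt luia
Hunk 2: at line 1 remove [mjibc] add [ncbut,ffhlk,ritgg] -> 7 lines: ewjwx dpz ncbut ffhlk ritgg ktlt luia
Hunk 3: at line 1 remove [dpz,ncbut] add [vns,gqbwq,byx] -> 8 lines: ewjwx vns gqbwq byx ffhlk ritgg ktlt luia
Hunk 4: at line 1 remove [vns] add [xen] -> 8 lines: ewjwx xen gqbwq byx ffhlk ritgg ktlt luia
Hunk 5: at line 3 remove [ffhlk,ritgg] add [xeo] -> 7 lines: ewjwx xen gqbwq byx xeo ktlt luia
Hunk 6: at line 1 remove [xen,gqbwq,byx] add [meg] -> 5 lines: ewjwx meg xeo ktlt luia
Final line 4: ktlt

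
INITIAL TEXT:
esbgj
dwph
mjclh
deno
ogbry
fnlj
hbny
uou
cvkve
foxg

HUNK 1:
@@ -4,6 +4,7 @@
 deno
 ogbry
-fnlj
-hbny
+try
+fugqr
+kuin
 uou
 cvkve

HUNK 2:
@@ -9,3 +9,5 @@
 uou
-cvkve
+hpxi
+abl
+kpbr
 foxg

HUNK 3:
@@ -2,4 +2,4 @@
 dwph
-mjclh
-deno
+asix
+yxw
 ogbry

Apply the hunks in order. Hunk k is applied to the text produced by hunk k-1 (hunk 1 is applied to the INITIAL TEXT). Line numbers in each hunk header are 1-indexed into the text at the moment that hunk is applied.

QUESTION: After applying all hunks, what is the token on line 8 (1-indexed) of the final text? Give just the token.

Hunk 1: at line 4 remove [fnlj,hbny] add [try,fugqr,kuin] -> 11 lines: esbgj dwph mjclh deno ogbry try fugqr kuin uou cvkve foxg
Hunk 2: at line 9 remove [cvkve] add [hpxi,abl,kpbr] -> 13 lines: esbgj dwph mjclh deno ogbry try fugqr kuin uou hpxi abl kpbr foxg
Hunk 3: at line 2 remove [mjclh,deno] add [asix,yxw] -> 13 lines: esbgj dwph asix yxw ogbry try fugqr kuin uou hpxi abl kpbr foxg
Final line 8: kuin

Answer: kuin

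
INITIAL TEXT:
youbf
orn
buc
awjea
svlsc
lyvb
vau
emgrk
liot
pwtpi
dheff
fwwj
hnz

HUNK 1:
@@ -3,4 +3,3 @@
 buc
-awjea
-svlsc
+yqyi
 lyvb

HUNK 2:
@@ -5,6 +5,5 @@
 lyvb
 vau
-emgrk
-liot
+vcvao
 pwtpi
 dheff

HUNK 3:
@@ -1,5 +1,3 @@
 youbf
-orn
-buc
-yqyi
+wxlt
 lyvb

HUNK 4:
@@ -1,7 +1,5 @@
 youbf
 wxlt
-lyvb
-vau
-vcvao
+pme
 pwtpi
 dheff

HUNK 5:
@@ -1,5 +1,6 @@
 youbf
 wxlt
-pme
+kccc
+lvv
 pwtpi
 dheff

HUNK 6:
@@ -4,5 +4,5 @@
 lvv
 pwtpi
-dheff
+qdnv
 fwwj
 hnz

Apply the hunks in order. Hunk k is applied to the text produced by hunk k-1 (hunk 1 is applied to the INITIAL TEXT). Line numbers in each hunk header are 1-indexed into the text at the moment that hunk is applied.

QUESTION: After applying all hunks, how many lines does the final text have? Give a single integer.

Hunk 1: at line 3 remove [awjea,svlsc] add [yqyi] -> 12 lines: youbf orn buc yqyi lyvb vau emgrk liot pwtpi dheff fwwj hnz
Hunk 2: at line 5 remove [emgrk,liot] add [vcvao] -> 11 lines: youbf orn buc yqyi lyvb vau vcvao pwtpi dheff fwwj hnz
Hunk 3: at line 1 remove [orn,buc,yqyi] add [wxlt] -> 9 lines: youbf wxlt lyvb vau vcvao pwtpi dheff fwwj hnz
Hunk 4: at line 1 remove [lyvb,vau,vcvao] add [pme] -> 7 lines: youbf wxlt pme pwtpi dheff fwwj hnz
Hunk 5: at line 1 remove [pme] add [kccc,lvv] -> 8 lines: youbf wxlt kccc lvv pwtpi dheff fwwj hnz
Hunk 6: at line 4 remove [dheff] add [qdnv] -> 8 lines: youbf wxlt kccc lvv pwtpi qdnv fwwj hnz
Final line count: 8

Answer: 8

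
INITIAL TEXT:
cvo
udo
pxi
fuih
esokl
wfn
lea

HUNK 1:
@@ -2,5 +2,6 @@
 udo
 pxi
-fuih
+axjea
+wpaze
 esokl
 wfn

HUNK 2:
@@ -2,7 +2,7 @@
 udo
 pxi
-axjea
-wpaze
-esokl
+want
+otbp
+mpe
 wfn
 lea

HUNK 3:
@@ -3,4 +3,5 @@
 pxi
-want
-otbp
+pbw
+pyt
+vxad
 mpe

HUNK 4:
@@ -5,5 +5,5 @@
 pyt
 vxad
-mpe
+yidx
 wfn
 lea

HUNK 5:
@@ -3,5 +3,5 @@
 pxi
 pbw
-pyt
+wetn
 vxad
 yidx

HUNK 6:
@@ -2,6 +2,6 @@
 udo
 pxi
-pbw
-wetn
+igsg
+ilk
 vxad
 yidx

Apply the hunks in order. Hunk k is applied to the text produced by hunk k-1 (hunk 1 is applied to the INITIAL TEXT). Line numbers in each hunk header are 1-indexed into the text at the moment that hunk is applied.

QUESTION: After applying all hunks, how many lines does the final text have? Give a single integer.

Hunk 1: at line 2 remove [fuih] add [axjea,wpaze] -> 8 lines: cvo udo pxi axjea wpaze esokl wfn lea
Hunk 2: at line 2 remove [axjea,wpaze,esokl] add [want,otbp,mpe] -> 8 lines: cvo udo pxi want otbp mpe wfn lea
Hunk 3: at line 3 remove [want,otbp] add [pbw,pyt,vxad] -> 9 lines: cvo udo pxi pbw pyt vxad mpe wfn lea
Hunk 4: at line 5 remove [mpe] add [yidx] -> 9 lines: cvo udo pxi pbw pyt vxad yidx wfn lea
Hunk 5: at line 3 remove [pyt] add [wetn] -> 9 lines: cvo udo pxi pbw wetn vxad yidx wfn lea
Hunk 6: at line 2 remove [pbw,wetn] add [igsg,ilk] -> 9 lines: cvo udo pxi igsg ilk vxad yidx wfn lea
Final line count: 9

Answer: 9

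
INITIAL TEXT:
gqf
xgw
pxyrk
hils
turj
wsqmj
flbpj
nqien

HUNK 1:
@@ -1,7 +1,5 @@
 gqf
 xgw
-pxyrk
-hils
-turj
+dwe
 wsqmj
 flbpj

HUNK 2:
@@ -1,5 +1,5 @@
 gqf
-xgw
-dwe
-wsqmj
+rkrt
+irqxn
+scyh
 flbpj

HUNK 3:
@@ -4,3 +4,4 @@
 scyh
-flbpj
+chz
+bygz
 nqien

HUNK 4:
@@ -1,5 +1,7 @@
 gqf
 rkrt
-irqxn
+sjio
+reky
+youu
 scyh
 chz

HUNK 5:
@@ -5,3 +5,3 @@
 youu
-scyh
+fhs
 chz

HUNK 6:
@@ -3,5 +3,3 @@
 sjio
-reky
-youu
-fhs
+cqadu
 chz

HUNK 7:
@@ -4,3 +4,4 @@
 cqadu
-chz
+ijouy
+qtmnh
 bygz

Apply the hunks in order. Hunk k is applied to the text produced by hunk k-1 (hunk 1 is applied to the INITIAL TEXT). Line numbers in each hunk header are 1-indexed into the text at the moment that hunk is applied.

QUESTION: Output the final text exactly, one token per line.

Hunk 1: at line 1 remove [pxyrk,hils,turj] add [dwe] -> 6 lines: gqf xgw dwe wsqmj flbpj nqien
Hunk 2: at line 1 remove [xgw,dwe,wsqmj] add [rkrt,irqxn,scyh] -> 6 lines: gqf rkrt irqxn scyh flbpj nqien
Hunk 3: at line 4 remove [flbpj] add [chz,bygz] -> 7 lines: gqf rkrt irqxn scyh chz bygz nqien
Hunk 4: at line 1 remove [irqxn] add [sjio,reky,youu] -> 9 lines: gqf rkrt sjio reky youu scyh chz bygz nqien
Hunk 5: at line 5 remove [scyh] add [fhs] -> 9 lines: gqf rkrt sjio reky youu fhs chz bygz nqien
Hunk 6: at line 3 remove [reky,youu,fhs] add [cqadu] -> 7 lines: gqf rkrt sjio cqadu chz bygz nqien
Hunk 7: at line 4 remove [chz] add [ijouy,qtmnh] -> 8 lines: gqf rkrt sjio cqadu ijouy qtmnh bygz nqien

Answer: gqf
rkrt
sjio
cqadu
ijouy
qtmnh
bygz
nqien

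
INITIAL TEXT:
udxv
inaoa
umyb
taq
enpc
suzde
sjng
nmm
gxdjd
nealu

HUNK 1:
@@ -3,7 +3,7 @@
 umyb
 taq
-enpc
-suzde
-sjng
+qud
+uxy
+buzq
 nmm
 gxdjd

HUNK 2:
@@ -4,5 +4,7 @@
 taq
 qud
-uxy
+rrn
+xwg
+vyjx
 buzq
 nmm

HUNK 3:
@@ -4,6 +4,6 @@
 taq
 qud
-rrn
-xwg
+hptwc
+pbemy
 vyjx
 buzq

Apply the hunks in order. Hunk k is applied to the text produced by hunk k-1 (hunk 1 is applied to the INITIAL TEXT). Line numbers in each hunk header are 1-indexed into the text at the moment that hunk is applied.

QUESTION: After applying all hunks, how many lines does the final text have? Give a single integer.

Hunk 1: at line 3 remove [enpc,suzde,sjng] add [qud,uxy,buzq] -> 10 lines: udxv inaoa umyb taq qud uxy buzq nmm gxdjd nealu
Hunk 2: at line 4 remove [uxy] add [rrn,xwg,vyjx] -> 12 lines: udxv inaoa umyb taq qud rrn xwg vyjx buzq nmm gxdjd nealu
Hunk 3: at line 4 remove [rrn,xwg] add [hptwc,pbemy] -> 12 lines: udxv inaoa umyb taq qud hptwc pbemy vyjx buzq nmm gxdjd nealu
Final line count: 12

Answer: 12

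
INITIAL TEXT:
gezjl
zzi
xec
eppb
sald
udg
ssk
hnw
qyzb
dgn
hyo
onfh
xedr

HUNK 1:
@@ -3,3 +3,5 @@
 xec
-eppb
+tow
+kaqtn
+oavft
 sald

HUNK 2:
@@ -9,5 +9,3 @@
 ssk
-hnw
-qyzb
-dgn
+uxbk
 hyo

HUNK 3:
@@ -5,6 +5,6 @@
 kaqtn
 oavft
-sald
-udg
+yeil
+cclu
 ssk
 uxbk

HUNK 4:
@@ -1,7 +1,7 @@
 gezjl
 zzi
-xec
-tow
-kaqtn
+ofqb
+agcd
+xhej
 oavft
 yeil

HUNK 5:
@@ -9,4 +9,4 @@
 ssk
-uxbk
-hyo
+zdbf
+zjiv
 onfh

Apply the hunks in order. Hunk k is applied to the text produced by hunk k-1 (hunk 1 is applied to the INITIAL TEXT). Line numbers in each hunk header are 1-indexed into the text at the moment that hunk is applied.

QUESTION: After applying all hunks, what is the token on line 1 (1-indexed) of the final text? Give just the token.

Hunk 1: at line 3 remove [eppb] add [tow,kaqtn,oavft] -> 15 lines: gezjl zzi xec tow kaqtn oavft sald udg ssk hnw qyzb dgn hyo onfh xedr
Hunk 2: at line 9 remove [hnw,qyzb,dgn] add [uxbk] -> 13 lines: gezjl zzi xec tow kaqtn oavft sald udg ssk uxbk hyo onfh xedr
Hunk 3: at line 5 remove [sald,udg] add [yeil,cclu] -> 13 lines: gezjl zzi xec tow kaqtn oavft yeil cclu ssk uxbk hyo onfh xedr
Hunk 4: at line 1 remove [xec,tow,kaqtn] add [ofqb,agcd,xhej] -> 13 lines: gezjl zzi ofqb agcd xhej oavft yeil cclu ssk uxbk hyo onfh xedr
Hunk 5: at line 9 remove [uxbk,hyo] add [zdbf,zjiv] -> 13 lines: gezjl zzi ofqb agcd xhej oavft yeil cclu ssk zdbf zjiv onfh xedr
Final line 1: gezjl

Answer: gezjl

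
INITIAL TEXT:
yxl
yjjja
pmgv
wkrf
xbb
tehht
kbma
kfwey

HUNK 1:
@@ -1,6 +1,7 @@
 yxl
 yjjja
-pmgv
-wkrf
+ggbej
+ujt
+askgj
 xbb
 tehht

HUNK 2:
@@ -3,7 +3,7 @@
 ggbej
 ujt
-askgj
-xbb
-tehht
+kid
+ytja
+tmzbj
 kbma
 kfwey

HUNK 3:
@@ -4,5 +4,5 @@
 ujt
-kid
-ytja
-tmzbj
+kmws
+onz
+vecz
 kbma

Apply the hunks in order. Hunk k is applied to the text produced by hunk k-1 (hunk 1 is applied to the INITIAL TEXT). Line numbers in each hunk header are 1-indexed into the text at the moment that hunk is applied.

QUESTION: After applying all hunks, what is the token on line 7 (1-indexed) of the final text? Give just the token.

Hunk 1: at line 1 remove [pmgv,wkrf] add [ggbej,ujt,askgj] -> 9 lines: yxl yjjja ggbej ujt askgj xbb tehht kbma kfwey
Hunk 2: at line 3 remove [askgj,xbb,tehht] add [kid,ytja,tmzbj] -> 9 lines: yxl yjjja ggbej ujt kid ytja tmzbj kbma kfwey
Hunk 3: at line 4 remove [kid,ytja,tmzbj] add [kmws,onz,vecz] -> 9 lines: yxl yjjja ggbej ujt kmws onz vecz kbma kfwey
Final line 7: vecz

Answer: vecz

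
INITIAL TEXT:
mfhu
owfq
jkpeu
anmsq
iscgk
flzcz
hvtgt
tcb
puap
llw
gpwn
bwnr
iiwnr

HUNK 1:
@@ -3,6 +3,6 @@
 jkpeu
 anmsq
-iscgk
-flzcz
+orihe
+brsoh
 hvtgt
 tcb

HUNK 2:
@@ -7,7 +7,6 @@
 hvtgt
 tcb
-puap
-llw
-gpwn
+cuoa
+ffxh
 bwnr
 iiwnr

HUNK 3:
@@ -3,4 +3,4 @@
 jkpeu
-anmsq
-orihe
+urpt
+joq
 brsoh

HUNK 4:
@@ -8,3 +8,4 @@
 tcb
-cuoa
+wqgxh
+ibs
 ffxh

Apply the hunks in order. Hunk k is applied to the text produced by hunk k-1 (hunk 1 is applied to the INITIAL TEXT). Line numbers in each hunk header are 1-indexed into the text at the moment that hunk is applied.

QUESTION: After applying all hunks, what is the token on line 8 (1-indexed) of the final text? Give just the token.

Answer: tcb

Derivation:
Hunk 1: at line 3 remove [iscgk,flzcz] add [orihe,brsoh] -> 13 lines: mfhu owfq jkpeu anmsq orihe brsoh hvtgt tcb puap llw gpwn bwnr iiwnr
Hunk 2: at line 7 remove [puap,llw,gpwn] add [cuoa,ffxh] -> 12 lines: mfhu owfq jkpeu anmsq orihe brsoh hvtgt tcb cuoa ffxh bwnr iiwnr
Hunk 3: at line 3 remove [anmsq,orihe] add [urpt,joq] -> 12 lines: mfhu owfq jkpeu urpt joq brsoh hvtgt tcb cuoa ffxh bwnr iiwnr
Hunk 4: at line 8 remove [cuoa] add [wqgxh,ibs] -> 13 lines: mfhu owfq jkpeu urpt joq brsoh hvtgt tcb wqgxh ibs ffxh bwnr iiwnr
Final line 8: tcb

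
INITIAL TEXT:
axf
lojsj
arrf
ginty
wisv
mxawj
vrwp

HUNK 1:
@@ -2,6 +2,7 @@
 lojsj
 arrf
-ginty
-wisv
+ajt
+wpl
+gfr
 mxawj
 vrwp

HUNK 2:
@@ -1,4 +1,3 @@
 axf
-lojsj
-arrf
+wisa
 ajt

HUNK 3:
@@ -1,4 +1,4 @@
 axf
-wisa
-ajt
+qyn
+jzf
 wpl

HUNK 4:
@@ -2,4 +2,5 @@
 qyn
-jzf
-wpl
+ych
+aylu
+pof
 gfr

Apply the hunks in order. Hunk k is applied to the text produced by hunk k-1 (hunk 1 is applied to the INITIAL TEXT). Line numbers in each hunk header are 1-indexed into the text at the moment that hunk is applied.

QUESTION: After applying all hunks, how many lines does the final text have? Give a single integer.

Hunk 1: at line 2 remove [ginty,wisv] add [ajt,wpl,gfr] -> 8 lines: axf lojsj arrf ajt wpl gfr mxawj vrwp
Hunk 2: at line 1 remove [lojsj,arrf] add [wisa] -> 7 lines: axf wisa ajt wpl gfr mxawj vrwp
Hunk 3: at line 1 remove [wisa,ajt] add [qyn,jzf] -> 7 lines: axf qyn jzf wpl gfr mxawj vrwp
Hunk 4: at line 2 remove [jzf,wpl] add [ych,aylu,pof] -> 8 lines: axf qyn ych aylu pof gfr mxawj vrwp
Final line count: 8

Answer: 8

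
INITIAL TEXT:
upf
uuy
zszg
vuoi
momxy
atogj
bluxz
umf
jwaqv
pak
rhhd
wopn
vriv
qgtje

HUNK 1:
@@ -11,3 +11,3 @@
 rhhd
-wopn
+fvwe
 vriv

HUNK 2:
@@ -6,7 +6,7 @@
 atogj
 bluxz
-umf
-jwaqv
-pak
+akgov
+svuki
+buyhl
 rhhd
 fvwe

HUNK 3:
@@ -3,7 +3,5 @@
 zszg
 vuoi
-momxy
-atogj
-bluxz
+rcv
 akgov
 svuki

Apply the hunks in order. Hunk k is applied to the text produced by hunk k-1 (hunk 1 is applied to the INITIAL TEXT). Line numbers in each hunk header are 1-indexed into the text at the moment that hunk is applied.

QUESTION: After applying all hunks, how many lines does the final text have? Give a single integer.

Answer: 12

Derivation:
Hunk 1: at line 11 remove [wopn] add [fvwe] -> 14 lines: upf uuy zszg vuoi momxy atogj bluxz umf jwaqv pak rhhd fvwe vriv qgtje
Hunk 2: at line 6 remove [umf,jwaqv,pak] add [akgov,svuki,buyhl] -> 14 lines: upf uuy zszg vuoi momxy atogj bluxz akgov svuki buyhl rhhd fvwe vriv qgtje
Hunk 3: at line 3 remove [momxy,atogj,bluxz] add [rcv] -> 12 lines: upf uuy zszg vuoi rcv akgov svuki buyhl rhhd fvwe vriv qgtje
Final line count: 12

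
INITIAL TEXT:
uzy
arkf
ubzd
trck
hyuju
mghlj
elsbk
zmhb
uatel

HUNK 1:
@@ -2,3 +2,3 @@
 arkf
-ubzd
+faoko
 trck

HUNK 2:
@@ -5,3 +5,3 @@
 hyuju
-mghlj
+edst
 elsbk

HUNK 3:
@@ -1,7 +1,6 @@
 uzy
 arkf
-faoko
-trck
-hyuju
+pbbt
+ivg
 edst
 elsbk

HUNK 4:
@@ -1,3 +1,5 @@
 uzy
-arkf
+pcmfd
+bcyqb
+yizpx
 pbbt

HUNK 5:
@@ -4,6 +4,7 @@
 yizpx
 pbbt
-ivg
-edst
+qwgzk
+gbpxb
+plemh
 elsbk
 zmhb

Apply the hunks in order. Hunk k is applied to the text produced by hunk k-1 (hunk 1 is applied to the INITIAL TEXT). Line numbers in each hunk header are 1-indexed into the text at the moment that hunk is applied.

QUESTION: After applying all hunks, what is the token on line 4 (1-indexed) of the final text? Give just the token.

Hunk 1: at line 2 remove [ubzd] add [faoko] -> 9 lines: uzy arkf faoko trck hyuju mghlj elsbk zmhb uatel
Hunk 2: at line 5 remove [mghlj] add [edst] -> 9 lines: uzy arkf faoko trck hyuju edst elsbk zmhb uatel
Hunk 3: at line 1 remove [faoko,trck,hyuju] add [pbbt,ivg] -> 8 lines: uzy arkf pbbt ivg edst elsbk zmhb uatel
Hunk 4: at line 1 remove [arkf] add [pcmfd,bcyqb,yizpx] -> 10 lines: uzy pcmfd bcyqb yizpx pbbt ivg edst elsbk zmhb uatel
Hunk 5: at line 4 remove [ivg,edst] add [qwgzk,gbpxb,plemh] -> 11 lines: uzy pcmfd bcyqb yizpx pbbt qwgzk gbpxb plemh elsbk zmhb uatel
Final line 4: yizpx

Answer: yizpx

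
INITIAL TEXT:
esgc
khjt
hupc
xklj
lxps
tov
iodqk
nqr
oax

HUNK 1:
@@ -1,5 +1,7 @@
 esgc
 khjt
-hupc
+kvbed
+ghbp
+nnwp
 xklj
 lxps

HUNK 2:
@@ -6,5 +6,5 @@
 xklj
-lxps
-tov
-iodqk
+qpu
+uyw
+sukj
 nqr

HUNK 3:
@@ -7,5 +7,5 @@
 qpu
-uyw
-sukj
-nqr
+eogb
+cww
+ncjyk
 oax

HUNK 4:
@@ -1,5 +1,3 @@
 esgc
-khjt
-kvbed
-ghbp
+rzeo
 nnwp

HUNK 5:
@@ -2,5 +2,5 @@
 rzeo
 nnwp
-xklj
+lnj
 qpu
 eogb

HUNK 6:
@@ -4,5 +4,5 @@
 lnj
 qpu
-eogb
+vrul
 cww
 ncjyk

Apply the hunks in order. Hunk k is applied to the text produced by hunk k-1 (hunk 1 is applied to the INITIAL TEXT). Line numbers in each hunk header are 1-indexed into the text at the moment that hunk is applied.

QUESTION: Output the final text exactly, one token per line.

Hunk 1: at line 1 remove [hupc] add [kvbed,ghbp,nnwp] -> 11 lines: esgc khjt kvbed ghbp nnwp xklj lxps tov iodqk nqr oax
Hunk 2: at line 6 remove [lxps,tov,iodqk] add [qpu,uyw,sukj] -> 11 lines: esgc khjt kvbed ghbp nnwp xklj qpu uyw sukj nqr oax
Hunk 3: at line 7 remove [uyw,sukj,nqr] add [eogb,cww,ncjyk] -> 11 lines: esgc khjt kvbed ghbp nnwp xklj qpu eogb cww ncjyk oax
Hunk 4: at line 1 remove [khjt,kvbed,ghbp] add [rzeo] -> 9 lines: esgc rzeo nnwp xklj qpu eogb cww ncjyk oax
Hunk 5: at line 2 remove [xklj] add [lnj] -> 9 lines: esgc rzeo nnwp lnj qpu eogb cww ncjyk oax
Hunk 6: at line 4 remove [eogb] add [vrul] -> 9 lines: esgc rzeo nnwp lnj qpu vrul cww ncjyk oax

Answer: esgc
rzeo
nnwp
lnj
qpu
vrul
cww
ncjyk
oax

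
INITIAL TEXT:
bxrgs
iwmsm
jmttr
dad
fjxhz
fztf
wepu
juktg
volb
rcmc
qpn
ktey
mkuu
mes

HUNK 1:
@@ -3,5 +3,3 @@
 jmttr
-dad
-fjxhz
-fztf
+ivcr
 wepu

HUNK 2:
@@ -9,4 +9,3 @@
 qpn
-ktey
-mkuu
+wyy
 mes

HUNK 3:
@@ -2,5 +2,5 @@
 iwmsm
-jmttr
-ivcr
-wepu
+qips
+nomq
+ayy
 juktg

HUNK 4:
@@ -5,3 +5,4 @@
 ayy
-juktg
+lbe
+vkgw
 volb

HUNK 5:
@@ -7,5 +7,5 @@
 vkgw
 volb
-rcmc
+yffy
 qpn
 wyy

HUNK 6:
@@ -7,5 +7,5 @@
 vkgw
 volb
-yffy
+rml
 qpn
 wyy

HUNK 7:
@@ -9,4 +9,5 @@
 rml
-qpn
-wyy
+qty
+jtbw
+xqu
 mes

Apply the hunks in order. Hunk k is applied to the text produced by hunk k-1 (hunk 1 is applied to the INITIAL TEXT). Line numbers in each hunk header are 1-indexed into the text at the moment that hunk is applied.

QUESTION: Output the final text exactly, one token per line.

Hunk 1: at line 3 remove [dad,fjxhz,fztf] add [ivcr] -> 12 lines: bxrgs iwmsm jmttr ivcr wepu juktg volb rcmc qpn ktey mkuu mes
Hunk 2: at line 9 remove [ktey,mkuu] add [wyy] -> 11 lines: bxrgs iwmsm jmttr ivcr wepu juktg volb rcmc qpn wyy mes
Hunk 3: at line 2 remove [jmttr,ivcr,wepu] add [qips,nomq,ayy] -> 11 lines: bxrgs iwmsm qips nomq ayy juktg volb rcmc qpn wyy mes
Hunk 4: at line 5 remove [juktg] add [lbe,vkgw] -> 12 lines: bxrgs iwmsm qips nomq ayy lbe vkgw volb rcmc qpn wyy mes
Hunk 5: at line 7 remove [rcmc] add [yffy] -> 12 lines: bxrgs iwmsm qips nomq ayy lbe vkgw volb yffy qpn wyy mes
Hunk 6: at line 7 remove [yffy] add [rml] -> 12 lines: bxrgs iwmsm qips nomq ayy lbe vkgw volb rml qpn wyy mes
Hunk 7: at line 9 remove [qpn,wyy] add [qty,jtbw,xqu] -> 13 lines: bxrgs iwmsm qips nomq ayy lbe vkgw volb rml qty jtbw xqu mes

Answer: bxrgs
iwmsm
qips
nomq
ayy
lbe
vkgw
volb
rml
qty
jtbw
xqu
mes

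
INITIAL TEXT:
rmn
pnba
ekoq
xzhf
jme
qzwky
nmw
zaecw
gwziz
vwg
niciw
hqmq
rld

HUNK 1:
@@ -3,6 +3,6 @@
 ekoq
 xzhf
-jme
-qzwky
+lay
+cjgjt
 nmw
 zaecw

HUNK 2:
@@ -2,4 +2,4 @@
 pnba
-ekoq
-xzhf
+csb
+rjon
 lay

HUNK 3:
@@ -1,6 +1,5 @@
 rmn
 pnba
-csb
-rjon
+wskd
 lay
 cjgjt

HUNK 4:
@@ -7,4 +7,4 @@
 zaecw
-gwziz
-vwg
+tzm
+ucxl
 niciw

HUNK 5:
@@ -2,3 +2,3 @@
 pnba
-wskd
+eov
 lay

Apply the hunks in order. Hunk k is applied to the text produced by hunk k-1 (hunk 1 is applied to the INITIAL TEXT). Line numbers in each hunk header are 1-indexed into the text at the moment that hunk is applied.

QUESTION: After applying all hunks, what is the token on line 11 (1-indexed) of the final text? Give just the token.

Answer: hqmq

Derivation:
Hunk 1: at line 3 remove [jme,qzwky] add [lay,cjgjt] -> 13 lines: rmn pnba ekoq xzhf lay cjgjt nmw zaecw gwziz vwg niciw hqmq rld
Hunk 2: at line 2 remove [ekoq,xzhf] add [csb,rjon] -> 13 lines: rmn pnba csb rjon lay cjgjt nmw zaecw gwziz vwg niciw hqmq rld
Hunk 3: at line 1 remove [csb,rjon] add [wskd] -> 12 lines: rmn pnba wskd lay cjgjt nmw zaecw gwziz vwg niciw hqmq rld
Hunk 4: at line 7 remove [gwziz,vwg] add [tzm,ucxl] -> 12 lines: rmn pnba wskd lay cjgjt nmw zaecw tzm ucxl niciw hqmq rld
Hunk 5: at line 2 remove [wskd] add [eov] -> 12 lines: rmn pnba eov lay cjgjt nmw zaecw tzm ucxl niciw hqmq rld
Final line 11: hqmq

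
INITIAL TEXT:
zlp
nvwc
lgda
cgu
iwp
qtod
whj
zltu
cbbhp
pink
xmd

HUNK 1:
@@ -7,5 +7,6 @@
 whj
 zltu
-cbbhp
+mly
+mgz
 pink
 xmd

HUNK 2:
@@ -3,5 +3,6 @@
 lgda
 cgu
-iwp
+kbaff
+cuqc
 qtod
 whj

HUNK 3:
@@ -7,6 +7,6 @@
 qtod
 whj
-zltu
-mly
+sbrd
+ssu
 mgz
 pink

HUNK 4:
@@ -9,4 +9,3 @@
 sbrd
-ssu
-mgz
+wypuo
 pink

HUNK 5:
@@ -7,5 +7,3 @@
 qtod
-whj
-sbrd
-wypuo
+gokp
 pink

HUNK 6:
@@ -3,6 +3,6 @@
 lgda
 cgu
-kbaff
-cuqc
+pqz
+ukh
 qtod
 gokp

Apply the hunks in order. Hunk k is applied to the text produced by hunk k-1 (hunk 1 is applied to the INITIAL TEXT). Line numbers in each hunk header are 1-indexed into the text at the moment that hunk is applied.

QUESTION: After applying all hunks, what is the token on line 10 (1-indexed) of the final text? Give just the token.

Answer: xmd

Derivation:
Hunk 1: at line 7 remove [cbbhp] add [mly,mgz] -> 12 lines: zlp nvwc lgda cgu iwp qtod whj zltu mly mgz pink xmd
Hunk 2: at line 3 remove [iwp] add [kbaff,cuqc] -> 13 lines: zlp nvwc lgda cgu kbaff cuqc qtod whj zltu mly mgz pink xmd
Hunk 3: at line 7 remove [zltu,mly] add [sbrd,ssu] -> 13 lines: zlp nvwc lgda cgu kbaff cuqc qtod whj sbrd ssu mgz pink xmd
Hunk 4: at line 9 remove [ssu,mgz] add [wypuo] -> 12 lines: zlp nvwc lgda cgu kbaff cuqc qtod whj sbrd wypuo pink xmd
Hunk 5: at line 7 remove [whj,sbrd,wypuo] add [gokp] -> 10 lines: zlp nvwc lgda cgu kbaff cuqc qtod gokp pink xmd
Hunk 6: at line 3 remove [kbaff,cuqc] add [pqz,ukh] -> 10 lines: zlp nvwc lgda cgu pqz ukh qtod gokp pink xmd
Final line 10: xmd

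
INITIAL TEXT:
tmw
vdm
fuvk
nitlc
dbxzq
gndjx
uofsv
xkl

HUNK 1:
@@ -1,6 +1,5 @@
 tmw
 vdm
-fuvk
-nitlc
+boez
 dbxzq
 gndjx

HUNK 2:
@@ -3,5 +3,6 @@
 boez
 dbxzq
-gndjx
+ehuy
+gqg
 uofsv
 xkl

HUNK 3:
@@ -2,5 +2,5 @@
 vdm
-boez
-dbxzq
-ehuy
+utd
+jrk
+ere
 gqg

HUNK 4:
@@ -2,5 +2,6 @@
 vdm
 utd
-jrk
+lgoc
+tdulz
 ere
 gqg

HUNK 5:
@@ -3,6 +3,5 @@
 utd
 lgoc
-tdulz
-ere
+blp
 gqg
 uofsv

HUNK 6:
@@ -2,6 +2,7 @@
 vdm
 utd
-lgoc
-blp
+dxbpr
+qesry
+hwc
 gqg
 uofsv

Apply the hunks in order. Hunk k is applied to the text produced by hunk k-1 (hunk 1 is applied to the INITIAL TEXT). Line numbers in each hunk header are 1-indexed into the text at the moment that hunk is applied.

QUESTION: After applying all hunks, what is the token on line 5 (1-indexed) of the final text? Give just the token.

Hunk 1: at line 1 remove [fuvk,nitlc] add [boez] -> 7 lines: tmw vdm boez dbxzq gndjx uofsv xkl
Hunk 2: at line 3 remove [gndjx] add [ehuy,gqg] -> 8 lines: tmw vdm boez dbxzq ehuy gqg uofsv xkl
Hunk 3: at line 2 remove [boez,dbxzq,ehuy] add [utd,jrk,ere] -> 8 lines: tmw vdm utd jrk ere gqg uofsv xkl
Hunk 4: at line 2 remove [jrk] add [lgoc,tdulz] -> 9 lines: tmw vdm utd lgoc tdulz ere gqg uofsv xkl
Hunk 5: at line 3 remove [tdulz,ere] add [blp] -> 8 lines: tmw vdm utd lgoc blp gqg uofsv xkl
Hunk 6: at line 2 remove [lgoc,blp] add [dxbpr,qesry,hwc] -> 9 lines: tmw vdm utd dxbpr qesry hwc gqg uofsv xkl
Final line 5: qesry

Answer: qesry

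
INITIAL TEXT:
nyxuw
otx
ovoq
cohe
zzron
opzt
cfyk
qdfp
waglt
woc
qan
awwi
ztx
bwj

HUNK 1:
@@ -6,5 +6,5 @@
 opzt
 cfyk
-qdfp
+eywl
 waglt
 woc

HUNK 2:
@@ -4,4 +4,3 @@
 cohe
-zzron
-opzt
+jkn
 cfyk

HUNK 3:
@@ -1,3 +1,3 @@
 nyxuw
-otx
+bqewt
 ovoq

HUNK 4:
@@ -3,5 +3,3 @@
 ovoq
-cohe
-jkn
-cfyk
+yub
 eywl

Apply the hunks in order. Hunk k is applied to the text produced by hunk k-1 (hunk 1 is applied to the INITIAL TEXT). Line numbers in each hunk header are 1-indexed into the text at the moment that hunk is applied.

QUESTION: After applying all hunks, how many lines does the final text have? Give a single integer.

Answer: 11

Derivation:
Hunk 1: at line 6 remove [qdfp] add [eywl] -> 14 lines: nyxuw otx ovoq cohe zzron opzt cfyk eywl waglt woc qan awwi ztx bwj
Hunk 2: at line 4 remove [zzron,opzt] add [jkn] -> 13 lines: nyxuw otx ovoq cohe jkn cfyk eywl waglt woc qan awwi ztx bwj
Hunk 3: at line 1 remove [otx] add [bqewt] -> 13 lines: nyxuw bqewt ovoq cohe jkn cfyk eywl waglt woc qan awwi ztx bwj
Hunk 4: at line 3 remove [cohe,jkn,cfyk] add [yub] -> 11 lines: nyxuw bqewt ovoq yub eywl waglt woc qan awwi ztx bwj
Final line count: 11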